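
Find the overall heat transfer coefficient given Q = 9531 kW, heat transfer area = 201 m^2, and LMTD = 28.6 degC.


From Q = U*A*LMTD, U = Q / (A * LMTD)
U = 9531 / (201 * 28.6) = 9531 / 5748.6 = 1.658

1.658 kW/(m^2*K)


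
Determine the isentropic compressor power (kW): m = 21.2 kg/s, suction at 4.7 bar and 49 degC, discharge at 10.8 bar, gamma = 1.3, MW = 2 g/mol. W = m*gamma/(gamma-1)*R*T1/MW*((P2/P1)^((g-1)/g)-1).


Isentropic work: W = m*(gamma/(gamma-1))*(R*T1/MW)*((P2/P1)^((gamma-1)/gamma) - 1)
T1 = 49 + 273.15 = 322.15 K
Pressure ratio = 10.8 / 4.7 = 2.29787
Exponent = (1.3 - 1)/1.3 = 0.230769
(P2/P1)^exp - 1 = 2.29787^0.230769 - 1 = 0.211665
W = 21.2 * 1.3 / 0.3 * 8.314 * 322.15 / 2 * 0.211665 = 26040

26040 kW


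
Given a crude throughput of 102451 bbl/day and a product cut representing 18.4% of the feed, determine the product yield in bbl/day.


Crude throughput = 102451 bbl/day
Fraction yield = 18.4%
yield = throughput * fraction / 100
yield = 102451 * 18.4 / 100 = 18850.984

18850.984 bbl/day


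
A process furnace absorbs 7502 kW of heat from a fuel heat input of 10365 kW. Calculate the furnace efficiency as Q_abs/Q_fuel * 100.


Furnace efficiency = Q_absorbed / Q_fuel * 100
= 7502 / 10365 * 100 = 72.38

72.38 %


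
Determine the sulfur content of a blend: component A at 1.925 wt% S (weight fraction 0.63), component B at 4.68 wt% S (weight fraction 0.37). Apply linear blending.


Linear sulfur blending: S_blend = x1*S1 + x2*S2
Contribution 1: 0.63 * 1.925 = 1.21275 wt%
Contribution 2: 0.37 * 4.68 = 1.7316 wt%
S_blend = 1.21275 + 1.7316 = 2.94435

2.94435 wt%


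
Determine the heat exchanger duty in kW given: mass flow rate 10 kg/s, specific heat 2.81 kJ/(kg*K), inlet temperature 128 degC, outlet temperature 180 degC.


Q = m_dot * cp * delta_T
delta_T = 180 - 128 = 52 K
Q = 10 * 2.81 * 52
= 28.1 * 52
= 1461.2 kW

1461.2 kW


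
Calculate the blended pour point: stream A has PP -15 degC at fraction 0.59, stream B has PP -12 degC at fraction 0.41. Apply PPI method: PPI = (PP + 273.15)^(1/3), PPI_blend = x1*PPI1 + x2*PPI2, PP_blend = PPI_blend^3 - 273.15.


PPI_1 = (-15 + 273.15)^(1/3) = 6.36733
PPI_2 = (-12 + 273.15)^(1/3) = 6.391901
PPI_blend = 0.59 * 6.36733 + 0.41 * 6.391901 = 6.377404
PP_blend = 6.377404^3 - 273.15 = 259.3772 - 273.15 = -13.77

-13.77 degC


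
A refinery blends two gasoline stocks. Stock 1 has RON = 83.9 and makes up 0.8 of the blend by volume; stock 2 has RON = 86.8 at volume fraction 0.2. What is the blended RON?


Linear blending: RON_blend = sum(vi * RONi)
Contribution 1: 0.8 * 83.9 = 67.12
Contribution 2: 0.2 * 86.8 = 17.36
RON_blend = 67.12 + 17.36 = 84.48

84.48


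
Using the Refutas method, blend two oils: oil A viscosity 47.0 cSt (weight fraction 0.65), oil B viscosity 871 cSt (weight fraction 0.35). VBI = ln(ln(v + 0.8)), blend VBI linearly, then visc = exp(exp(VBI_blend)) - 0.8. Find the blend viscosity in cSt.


Refutas method: VBN_i = 14.534*ln(ln(visc_i + 0.8)) + 10.975, blended linearly by mass fraction; since VBN is linear in VBI_i = ln(ln(visc_i + 0.8)) and the fractions sum to 1, blend VBI directly: visc = exp(exp(VBI_blend)) - 0.8
VBI_1 = ln(ln(47.0 + 0.8)) = 1.35249
VBI_2 = ln(ln(871 + 0.8)) = 1.91258
VBI_blend = 0.65 * 1.35249 + 0.35 * 1.91258 = 1.54852
visc_blend = exp(exp(1.54852)) - 0.8 = 109.6

109.6 cSt


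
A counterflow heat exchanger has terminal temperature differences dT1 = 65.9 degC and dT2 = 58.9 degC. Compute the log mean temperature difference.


LMTD = (dT1 - dT2) / ln(dT1/dT2)
= (65.9 - 58.9) / ln(65.9 / 58.9) = 7 / 0.112297 = 62.33

62.33 degC


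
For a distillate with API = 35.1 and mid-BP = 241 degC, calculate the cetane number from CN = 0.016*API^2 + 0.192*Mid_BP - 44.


CN = 0.016 * 35.1^2 + 0.192 * 241 - 44
CN = 19.71216 + 46.272 - 44 = 21.98416

21.98416


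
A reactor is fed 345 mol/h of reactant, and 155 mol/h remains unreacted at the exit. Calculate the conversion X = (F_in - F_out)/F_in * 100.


X = (F_in - F_out) / F_in * 100
Moles reacted = 345 - 155 = 190
X = 190 / 345 * 100
= 0.5507 * 100
= 55.07 %

55.07 %


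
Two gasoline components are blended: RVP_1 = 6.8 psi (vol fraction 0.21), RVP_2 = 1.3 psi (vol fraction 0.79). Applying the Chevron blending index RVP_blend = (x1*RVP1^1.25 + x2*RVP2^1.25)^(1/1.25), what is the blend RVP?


Chevron index: RVP_blend = (sum xi*RVPi^1.25)^(1/1.25)
RVP^1.25 terms: 0.21 * 6.8^1.25 + 0.79 * 1.3^1.25 = 3.4026
RVP_blend = 3.4026^(1/1.25) = 2.663

2.663 psi


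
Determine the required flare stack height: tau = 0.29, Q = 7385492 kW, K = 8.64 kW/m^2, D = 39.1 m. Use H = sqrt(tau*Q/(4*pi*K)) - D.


tau*Q/(4*pi*K) = 0.29 * 7385492 / (4 * pi * 8.64) = 19726.7
sqrt(19726.7) = 140.452
H = 140.452 - 39.1 = 101.4

101.4 m


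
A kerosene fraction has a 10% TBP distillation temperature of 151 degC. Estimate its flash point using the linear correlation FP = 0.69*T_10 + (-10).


FP = 0.69 * 151 + (-10) = 94.19

94.19 degC


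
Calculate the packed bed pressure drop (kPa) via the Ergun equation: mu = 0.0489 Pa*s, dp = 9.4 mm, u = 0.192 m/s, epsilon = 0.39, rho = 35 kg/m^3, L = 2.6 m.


dp = 9.4 mm = 0.0094 m
Viscous term = 150*0.0489*0.192*(1-0.39)^2 / (0.0094^2*0.39^3) = 99979.6
Inertial term = 1.75*35*0.192^2*(1-0.39) / (0.0094*0.39^3) = 2470.11
dP/L = 99979.6 + 2470.11 = 102450 Pa/m
dP = 102450 * 2.6 / 1000 = 266.4 kPa

266.4 kPa


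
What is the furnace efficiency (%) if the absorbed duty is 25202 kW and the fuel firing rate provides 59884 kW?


Furnace efficiency = Q_absorbed / Q_fuel * 100
= 25202 / 59884 * 100 = 42.08

42.08 %


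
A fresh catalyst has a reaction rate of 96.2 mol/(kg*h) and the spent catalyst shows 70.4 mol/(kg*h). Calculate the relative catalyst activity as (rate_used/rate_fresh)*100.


Activity (%) = (rate_used / rate_fresh) * 100
rate_used = 70.4, rate_fresh = 96.2
= (70.4 / 96.2) * 100
= 0.7318 * 100 = 73.18

73.18 %


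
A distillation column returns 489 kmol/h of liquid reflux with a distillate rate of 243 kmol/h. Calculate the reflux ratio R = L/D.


Reflux ratio definition: R = L / D (liquid returned / distillate withdrawn)
L = 489 kmol/h, D = 243 kmol/h
R = 489 / 243 = 2.012

2.012


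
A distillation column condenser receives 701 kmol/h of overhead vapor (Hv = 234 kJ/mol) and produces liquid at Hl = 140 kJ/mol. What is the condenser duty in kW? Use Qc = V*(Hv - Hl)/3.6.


Qc = 701 * (234 - 140) / 3.6 = 701 * 94 / 3.6 = 18300

18300 kW


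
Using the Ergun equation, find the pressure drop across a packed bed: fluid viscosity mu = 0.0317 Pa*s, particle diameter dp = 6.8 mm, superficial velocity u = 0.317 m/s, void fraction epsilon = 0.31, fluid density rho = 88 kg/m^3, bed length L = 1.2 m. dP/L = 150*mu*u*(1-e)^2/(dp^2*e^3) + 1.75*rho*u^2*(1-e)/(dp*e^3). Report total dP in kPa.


dp = 6.8 mm = 0.0068 m
Viscous term = 150*0.0317*0.317*(1-0.31)^2 / (0.0068^2*0.31^3) = 520961
Inertial term = 1.75*88*0.317^2*(1-0.31) / (0.0068*0.31^3) = 52710.2
dP/L = 520961 + 52710.2 = 573671 Pa/m
dP = 573671 * 1.2 / 1000 = 688.4 kPa

688.4 kPa


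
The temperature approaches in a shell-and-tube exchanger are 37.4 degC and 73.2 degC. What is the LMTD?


LMTD = (dT1 - dT2) / ln(dT1/dT2)
= (37.4 - 73.2) / ln(37.4 / 73.2) = -35.8 / -0.671525 = 53.31

53.31 degC


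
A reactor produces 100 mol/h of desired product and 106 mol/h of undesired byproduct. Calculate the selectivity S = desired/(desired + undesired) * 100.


Selectivity = desired / (desired + undesired) * 100
Total products = 100 + 106 = 206 mol/h
S = 100 / 206 * 100
= 0.4854 * 100
= 48.54 %

48.54 %


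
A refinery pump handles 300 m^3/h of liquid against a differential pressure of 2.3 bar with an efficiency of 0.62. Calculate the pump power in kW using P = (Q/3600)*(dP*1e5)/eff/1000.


Q = 300 / 3600 = 0.0833333 m^3/s
P = 0.0833333 * (2.3 * 1e5) / 0.62 / 1000 = 30.91

30.91 kW


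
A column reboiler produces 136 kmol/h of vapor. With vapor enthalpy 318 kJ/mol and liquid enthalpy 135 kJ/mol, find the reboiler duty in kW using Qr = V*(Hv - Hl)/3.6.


Qr = 136 * (318 - 135) / 3.6 = 136 * 183 / 3.6 = 6913

6913 kW


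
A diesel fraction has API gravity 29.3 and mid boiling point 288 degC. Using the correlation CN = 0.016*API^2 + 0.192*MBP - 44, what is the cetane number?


CN = 0.016 * 29.3^2 + 0.192 * 288 - 44
CN = 13.73584 + 55.296 - 44 = 25.03184

25.03184


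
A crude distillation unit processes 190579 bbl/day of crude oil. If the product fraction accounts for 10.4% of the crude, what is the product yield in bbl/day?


Crude throughput = 190579 bbl/day
Fraction yield = 10.4%
yield = throughput * fraction / 100
yield = 190579 * 10.4 / 100 = 19820.216

19820.216 bbl/day


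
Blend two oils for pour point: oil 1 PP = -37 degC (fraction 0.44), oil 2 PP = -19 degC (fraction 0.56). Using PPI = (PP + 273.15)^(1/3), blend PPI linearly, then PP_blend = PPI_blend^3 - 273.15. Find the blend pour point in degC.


PPI_1 = (-37 + 273.15)^(1/3) = 6.181056
PPI_2 = (-19 + 273.15)^(1/3) = 6.334272
PPI_blend = 0.44 * 6.181056 + 0.56 * 6.334272 = 6.266857
PP_blend = 6.266857^3 - 273.15 = 246.1214 - 273.15 = -27.03

-27.03 degC


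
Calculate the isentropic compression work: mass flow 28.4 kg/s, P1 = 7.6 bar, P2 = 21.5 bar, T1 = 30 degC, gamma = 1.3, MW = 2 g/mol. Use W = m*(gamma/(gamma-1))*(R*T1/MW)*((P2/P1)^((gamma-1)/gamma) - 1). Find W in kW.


Isentropic work: W = m*(gamma/(gamma-1))*(R*T1/MW)*((P2/P1)^((gamma-1)/gamma) - 1)
T1 = 30 + 273.15 = 303.15 K
Pressure ratio = 21.5 / 7.6 = 2.82895
Exponent = (1.3 - 1)/1.3 = 0.230769
(P2/P1)^exp - 1 = 2.82895^0.230769 - 1 = 0.271221
W = 28.4 * 1.3 / 0.3 * 8.314 * 303.15 / 2 * 0.271221 = 42060

42060 kW


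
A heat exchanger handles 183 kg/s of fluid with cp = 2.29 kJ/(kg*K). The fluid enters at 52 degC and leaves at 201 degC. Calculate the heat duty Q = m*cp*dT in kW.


Q = m_dot * cp * delta_T
delta_T = 201 - 52 = 149 K
Q = 183 * 2.29 * 149
= 419.07 * 149
= 62441.43 kW

62441.43 kW


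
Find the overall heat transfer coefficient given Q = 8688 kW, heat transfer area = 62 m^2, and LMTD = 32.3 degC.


From Q = U*A*LMTD, U = Q / (A * LMTD)
U = 8688 / (62 * 32.3) = 8688 / 2002.6 = 4.338

4.338 kW/(m^2*K)


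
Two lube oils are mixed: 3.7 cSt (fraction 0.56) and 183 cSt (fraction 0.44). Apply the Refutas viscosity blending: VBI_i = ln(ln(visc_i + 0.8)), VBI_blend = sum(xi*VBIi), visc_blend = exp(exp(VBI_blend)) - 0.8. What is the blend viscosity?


Refutas method: VBN_i = 14.534*ln(ln(visc_i + 0.8)) + 10.975, blended linearly by mass fraction; since VBN is linear in VBI_i = ln(ln(visc_i + 0.8)) and the fractions sum to 1, blend VBI directly: visc = exp(exp(VBI_blend)) - 0.8
VBI_1 = ln(ln(3.7 + 0.8)) = 0.40818
VBI_2 = ln(ln(183 + 0.8)) = 1.65132
VBI_blend = 0.56 * 0.40818 + 0.44 * 1.65132 = 0.955162
visc_blend = exp(exp(0.955162)) - 0.8 = 12.65

12.65 cSt


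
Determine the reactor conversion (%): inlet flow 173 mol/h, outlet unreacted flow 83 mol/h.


X = (F_in - F_out) / F_in * 100
Moles reacted = 173 - 83 = 90
X = 90 / 173 * 100
= 0.5202 * 100
= 52.02 %

52.02 %


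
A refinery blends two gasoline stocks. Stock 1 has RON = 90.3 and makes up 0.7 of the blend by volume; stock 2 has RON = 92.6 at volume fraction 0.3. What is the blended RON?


Linear blending: RON_blend = sum(vi * RONi)
Contribution 1: 0.7 * 90.3 = 63.21
Contribution 2: 0.3 * 92.6 = 27.78
RON_blend = 63.21 + 27.78 = 90.99

90.99


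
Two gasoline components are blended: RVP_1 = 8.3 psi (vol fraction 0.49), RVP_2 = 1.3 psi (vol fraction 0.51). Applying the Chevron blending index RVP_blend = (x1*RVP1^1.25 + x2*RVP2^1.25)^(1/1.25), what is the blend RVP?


Chevron index: RVP_blend = (sum xi*RVPi^1.25)^(1/1.25)
RVP^1.25 terms: 0.49 * 8.3^1.25 + 0.51 * 1.3^1.25 = 7.61104
RVP_blend = 7.61104^(1/1.25) = 5.072

5.072 psi


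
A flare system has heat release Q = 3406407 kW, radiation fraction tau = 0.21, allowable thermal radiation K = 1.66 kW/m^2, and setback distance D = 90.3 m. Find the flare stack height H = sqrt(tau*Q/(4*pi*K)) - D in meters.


tau*Q/(4*pi*K) = 0.21 * 3406407 / (4 * pi * 1.66) = 34292.4
sqrt(34292.4) = 185.182
H = 185.182 - 90.3 = 94.88

94.88 m


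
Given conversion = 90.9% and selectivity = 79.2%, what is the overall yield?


Overall yield = conversion (%) * selectivity (%) / 100
Conversion = 90.9%, Selectivity = 79.2%
Y = 90.9 * 79.2 / 100
= 71.9928 %

71.9928 %


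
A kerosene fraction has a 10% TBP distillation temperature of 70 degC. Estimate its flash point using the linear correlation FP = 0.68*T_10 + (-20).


FP = 0.68 * 70 + (-20) = 27.6

27.6 degC


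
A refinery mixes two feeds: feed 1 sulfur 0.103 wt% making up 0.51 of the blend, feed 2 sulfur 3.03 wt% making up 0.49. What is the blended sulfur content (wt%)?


Linear sulfur blending: S_blend = x1*S1 + x2*S2
Contribution 1: 0.51 * 0.103 = 0.05253 wt%
Contribution 2: 0.49 * 3.03 = 1.4847 wt%
S_blend = 0.05253 + 1.4847 = 1.53723

1.53723 wt%


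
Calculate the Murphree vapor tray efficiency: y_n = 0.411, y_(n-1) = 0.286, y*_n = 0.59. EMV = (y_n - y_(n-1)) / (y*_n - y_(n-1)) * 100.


Murphree vapor efficiency: EMV = (y_n - y_(n-1)) / (y*_n - y_(n-1)) * 100
EMV = (0.411 - 0.286) / (0.59 - 0.286) * 100 = 0.125 / 0.304 * 100 = 41.12

41.12 %


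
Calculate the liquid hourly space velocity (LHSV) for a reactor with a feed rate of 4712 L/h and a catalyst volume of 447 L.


LHSV = volumetric feed rate / catalyst volume
= 4712 L/h / 447 L
= 10.54 h^-1

10.54 h^-1


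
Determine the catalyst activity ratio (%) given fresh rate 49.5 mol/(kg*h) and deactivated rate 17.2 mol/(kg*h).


Activity (%) = (rate_used / rate_fresh) * 100
rate_used = 17.2, rate_fresh = 49.5
= (17.2 / 49.5) * 100
= 0.3475 * 100 = 34.75

34.75 %


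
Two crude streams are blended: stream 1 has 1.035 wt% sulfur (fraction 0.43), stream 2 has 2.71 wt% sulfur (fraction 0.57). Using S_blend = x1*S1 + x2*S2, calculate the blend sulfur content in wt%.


Linear sulfur blending: S_blend = x1*S1 + x2*S2
Contribution 1: 0.43 * 1.035 = 0.44505 wt%
Contribution 2: 0.57 * 2.71 = 1.5447 wt%
S_blend = 0.44505 + 1.5447 = 1.98975

1.98975 wt%


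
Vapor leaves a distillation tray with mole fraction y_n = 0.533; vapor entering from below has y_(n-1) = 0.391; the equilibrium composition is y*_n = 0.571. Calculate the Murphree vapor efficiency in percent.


Murphree vapor efficiency: EMV = (y_n - y_(n-1)) / (y*_n - y_(n-1)) * 100
EMV = (0.533 - 0.391) / (0.571 - 0.391) * 100 = 0.142 / 0.18 * 100 = 78.89

78.89 %


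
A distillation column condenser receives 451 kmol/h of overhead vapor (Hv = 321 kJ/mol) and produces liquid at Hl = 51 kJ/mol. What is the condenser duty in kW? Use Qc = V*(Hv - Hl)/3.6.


Qc = 451 * (321 - 51) / 3.6 = 451 * 270 / 3.6 = 33820

33820 kW


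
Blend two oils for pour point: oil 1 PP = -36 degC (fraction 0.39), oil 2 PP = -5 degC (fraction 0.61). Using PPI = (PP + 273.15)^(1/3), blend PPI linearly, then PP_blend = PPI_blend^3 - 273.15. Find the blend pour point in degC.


PPI_1 = (-36 + 273.15)^(1/3) = 6.189768
PPI_2 = (-5 + 273.15)^(1/3) = 6.448508
PPI_blend = 0.39 * 6.189768 + 0.61 * 6.448508 = 6.347599
PP_blend = 6.347599^3 - 273.15 = 255.7575 - 273.15 = -17.39

-17.39 degC


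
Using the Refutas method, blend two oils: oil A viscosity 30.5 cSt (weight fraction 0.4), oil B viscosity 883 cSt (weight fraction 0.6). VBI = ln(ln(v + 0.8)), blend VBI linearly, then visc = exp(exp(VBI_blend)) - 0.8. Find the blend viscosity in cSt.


Refutas method: VBN_i = 14.534*ln(ln(visc_i + 0.8)) + 10.975, blended linearly by mass fraction; since VBN is linear in VBI_i = ln(ln(visc_i + 0.8)) and the fractions sum to 1, blend VBI directly: visc = exp(exp(VBI_blend)) - 0.8
VBI_1 = ln(ln(30.5 + 0.8)) = 1.23652
VBI_2 = ln(ln(883 + 0.8)) = 1.9146
VBI_blend = 0.4 * 1.23652 + 0.6 * 1.9146 = 1.64337
visc_blend = exp(exp(1.64337)) - 0.8 = 175.6

175.6 cSt


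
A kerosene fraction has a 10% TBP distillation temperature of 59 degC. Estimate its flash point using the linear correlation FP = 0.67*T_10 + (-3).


FP = 0.67 * 59 + (-3) = 36.53

36.53 degC


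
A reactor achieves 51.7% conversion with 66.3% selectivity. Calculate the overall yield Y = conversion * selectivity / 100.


Overall yield = conversion (%) * selectivity (%) / 100
Conversion = 51.7%, Selectivity = 66.3%
Y = 51.7 * 66.3 / 100
= 34.2771 %

34.2771 %


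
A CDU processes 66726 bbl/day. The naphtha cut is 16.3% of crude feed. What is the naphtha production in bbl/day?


Crude throughput = 66726 bbl/day
Fraction yield = 16.3%
yield = throughput * fraction / 100
yield = 66726 * 16.3 / 100 = 10876.338

10876.338 bbl/day


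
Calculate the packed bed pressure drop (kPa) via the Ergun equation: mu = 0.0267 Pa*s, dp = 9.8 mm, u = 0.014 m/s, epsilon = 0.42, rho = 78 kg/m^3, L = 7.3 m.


dp = 9.8 mm = 0.0098 m
Viscous term = 150*0.0267*0.014*(1-0.42)^2 / (0.0098^2*0.42^3) = 2650.86
Inertial term = 1.75*78*0.014^2*(1-0.42) / (0.0098*0.42^3) = 21.3719
dP/L = 2650.86 + 21.3719 = 2672.23 Pa/m
dP = 2672.23 * 7.3 / 1000 = 19.51 kPa

19.51 kPa


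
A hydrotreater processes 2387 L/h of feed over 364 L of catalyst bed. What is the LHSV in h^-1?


LHSV = volumetric feed rate / catalyst volume
= 2387 L/h / 364 L
= 6.558 h^-1

6.558 h^-1


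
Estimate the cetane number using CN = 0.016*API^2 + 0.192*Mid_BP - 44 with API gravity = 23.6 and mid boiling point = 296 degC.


CN = 0.016 * 23.6^2 + 0.192 * 296 - 44
CN = 8.91136 + 56.832 - 44 = 21.74336

21.74336


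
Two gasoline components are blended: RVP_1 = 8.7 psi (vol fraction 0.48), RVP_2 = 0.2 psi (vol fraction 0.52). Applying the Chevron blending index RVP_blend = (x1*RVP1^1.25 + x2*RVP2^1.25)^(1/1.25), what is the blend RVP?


Chevron index: RVP_blend = (sum xi*RVPi^1.25)^(1/1.25)
RVP^1.25 terms: 0.48 * 8.7^1.25 + 0.52 * 0.2^1.25 = 7.24155
RVP_blend = 7.24155^(1/1.25) = 4.874

4.874 psi


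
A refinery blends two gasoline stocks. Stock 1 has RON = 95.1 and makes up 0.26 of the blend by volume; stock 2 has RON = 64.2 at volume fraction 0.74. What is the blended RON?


Linear blending: RON_blend = sum(vi * RONi)
Contribution 1: 0.26 * 95.1 = 24.726
Contribution 2: 0.74 * 64.2 = 47.508
RON_blend = 24.726 + 47.508 = 72.234

72.234


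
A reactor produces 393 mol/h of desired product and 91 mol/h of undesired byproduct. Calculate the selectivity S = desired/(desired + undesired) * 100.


Selectivity = desired / (desired + undesired) * 100
Total products = 393 + 91 = 484 mol/h
S = 393 / 484 * 100
= 0.8120 * 100
= 81.20 %

81.20 %


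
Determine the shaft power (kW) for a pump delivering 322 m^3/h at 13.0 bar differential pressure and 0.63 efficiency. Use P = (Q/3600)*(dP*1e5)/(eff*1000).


Q = 322 / 3600 = 0.0894444 m^3/s
P = 0.0894444 * (13.0 * 1e5) / 0.63 / 1000 = 184.6

184.6 kW


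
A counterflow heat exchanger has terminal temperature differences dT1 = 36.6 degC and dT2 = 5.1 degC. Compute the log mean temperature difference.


LMTD = (dT1 - dT2) / ln(dT1/dT2)
= (36.6 - 5.1) / ln(36.6 / 5.1) = 31.5 / 1.97081 = 15.98

15.98 degC


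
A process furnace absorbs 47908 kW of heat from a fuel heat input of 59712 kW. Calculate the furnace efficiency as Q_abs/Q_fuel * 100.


Furnace efficiency = Q_absorbed / Q_fuel * 100
= 47908 / 59712 * 100 = 80.23

80.23 %


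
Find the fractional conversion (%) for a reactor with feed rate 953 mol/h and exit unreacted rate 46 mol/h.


X = (F_in - F_out) / F_in * 100
Moles reacted = 953 - 46 = 907
X = 907 / 953 * 100
= 0.9517 * 100
= 95.17 %

95.17 %


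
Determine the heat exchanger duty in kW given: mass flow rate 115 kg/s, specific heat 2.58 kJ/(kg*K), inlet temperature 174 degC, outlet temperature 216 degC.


Q = m_dot * cp * delta_T
delta_T = 216 - 174 = 42 K
Q = 115 * 2.58 * 42
= 296.7 * 42
= 12461.4 kW

12461.4 kW


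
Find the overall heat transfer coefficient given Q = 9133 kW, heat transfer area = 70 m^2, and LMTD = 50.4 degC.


From Q = U*A*LMTD, U = Q / (A * LMTD)
U = 9133 / (70 * 50.4) = 9133 / 3528 = 2.589

2.589 kW/(m^2*K)


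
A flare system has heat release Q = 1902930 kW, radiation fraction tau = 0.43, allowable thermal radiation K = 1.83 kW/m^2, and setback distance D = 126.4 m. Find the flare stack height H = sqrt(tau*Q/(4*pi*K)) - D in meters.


tau*Q/(4*pi*K) = 0.43 * 1902930 / (4 * pi * 1.83) = 35582
sqrt(35582) = 188.632
H = 188.632 - 126.4 = 62.23

62.23 m


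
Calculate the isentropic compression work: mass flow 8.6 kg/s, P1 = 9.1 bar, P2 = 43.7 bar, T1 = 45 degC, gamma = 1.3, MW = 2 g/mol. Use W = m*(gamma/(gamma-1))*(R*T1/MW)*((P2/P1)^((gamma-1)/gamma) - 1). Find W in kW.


Isentropic work: W = m*(gamma/(gamma-1))*(R*T1/MW)*((P2/P1)^((gamma-1)/gamma) - 1)
T1 = 45 + 273.15 = 318.15 K
Pressure ratio = 43.7 / 9.1 = 4.8022
Exponent = (1.3 - 1)/1.3 = 0.230769
(P2/P1)^exp - 1 = 4.8022^0.230769 - 1 = 0.436333
W = 8.6 * 1.3 / 0.3 * 8.314 * 318.15 / 2 * 0.436333 = 21510

21510 kW


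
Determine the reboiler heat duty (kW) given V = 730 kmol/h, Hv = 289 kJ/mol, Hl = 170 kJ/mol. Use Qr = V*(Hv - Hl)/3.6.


Qr = 730 * (289 - 170) / 3.6 = 730 * 119 / 3.6 = 24130

24130 kW


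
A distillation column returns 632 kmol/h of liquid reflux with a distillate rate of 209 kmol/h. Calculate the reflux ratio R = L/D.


Reflux ratio definition: R = L / D (liquid returned / distillate withdrawn)
L = 632 kmol/h, D = 209 kmol/h
R = 632 / 209 = 3.024

3.024


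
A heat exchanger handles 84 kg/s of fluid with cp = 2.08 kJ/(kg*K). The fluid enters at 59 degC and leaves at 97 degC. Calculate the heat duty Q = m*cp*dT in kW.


Q = m_dot * cp * delta_T
delta_T = 97 - 59 = 38 K
Q = 84 * 2.08 * 38
= 174.72 * 38
= 6639.36 kW

6639.36 kW


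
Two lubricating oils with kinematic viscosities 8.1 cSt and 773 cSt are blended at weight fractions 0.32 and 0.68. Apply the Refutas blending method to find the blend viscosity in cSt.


Refutas method: VBN_i = 14.534*ln(ln(visc_i + 0.8)) + 10.975, blended linearly by mass fraction; since VBN is linear in VBI_i = ln(ln(visc_i + 0.8)) and the fractions sum to 1, blend VBI directly: visc = exp(exp(VBI_blend)) - 0.8
VBI_1 = ln(ln(8.1 + 0.8)) = 0.782097
VBI_2 = ln(ln(773 + 0.8)) = 1.89481
VBI_blend = 0.32 * 0.782097 + 0.68 * 1.89481 = 1.53874
visc_blend = exp(exp(1.53874)) - 0.8 = 104.7

104.7 cSt


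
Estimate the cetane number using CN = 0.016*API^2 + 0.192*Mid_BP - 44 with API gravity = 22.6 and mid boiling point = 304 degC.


CN = 0.016 * 22.6^2 + 0.192 * 304 - 44
CN = 8.17216 + 58.368 - 44 = 22.54016

22.54016


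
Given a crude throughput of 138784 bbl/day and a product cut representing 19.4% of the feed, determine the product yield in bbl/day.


Crude throughput = 138784 bbl/day
Fraction yield = 19.4%
yield = throughput * fraction / 100
yield = 138784 * 19.4 / 100 = 26924.096

26924.096 bbl/day


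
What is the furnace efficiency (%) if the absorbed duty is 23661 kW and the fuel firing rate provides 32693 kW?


Furnace efficiency = Q_absorbed / Q_fuel * 100
= 23661 / 32693 * 100 = 72.37

72.37 %


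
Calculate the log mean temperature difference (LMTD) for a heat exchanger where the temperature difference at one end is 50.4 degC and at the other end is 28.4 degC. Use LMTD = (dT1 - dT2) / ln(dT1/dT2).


LMTD = (dT1 - dT2) / ln(dT1/dT2)
= (50.4 - 28.4) / ln(50.4 / 28.4) = 22 / 0.573602 = 38.35

38.35 degC


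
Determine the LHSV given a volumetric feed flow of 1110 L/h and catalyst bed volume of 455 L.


LHSV = volumetric feed rate / catalyst volume
= 1110 L/h / 455 L
= 2.440 h^-1

2.440 h^-1


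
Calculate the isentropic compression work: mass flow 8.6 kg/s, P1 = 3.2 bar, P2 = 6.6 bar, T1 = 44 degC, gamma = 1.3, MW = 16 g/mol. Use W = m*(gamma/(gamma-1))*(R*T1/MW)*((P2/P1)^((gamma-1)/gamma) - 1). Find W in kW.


Isentropic work: W = m*(gamma/(gamma-1))*(R*T1/MW)*((P2/P1)^((gamma-1)/gamma) - 1)
T1 = 44 + 273.15 = 317.15 K
Pressure ratio = 6.6 / 3.2 = 2.0625
Exponent = (1.3 - 1)/1.3 = 0.230769
(P2/P1)^exp - 1 = 2.0625^0.230769 - 1 = 0.181823
W = 8.6 * 1.3 / 0.3 * 8.314 * 317.15 / 16 * 0.181823 = 1117

1117 kW


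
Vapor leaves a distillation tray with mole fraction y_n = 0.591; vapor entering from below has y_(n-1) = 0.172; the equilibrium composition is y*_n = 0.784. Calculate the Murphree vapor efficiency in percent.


Murphree vapor efficiency: EMV = (y_n - y_(n-1)) / (y*_n - y_(n-1)) * 100
EMV = (0.591 - 0.172) / (0.784 - 0.172) * 100 = 0.419 / 0.612 * 100 = 68.46

68.46 %


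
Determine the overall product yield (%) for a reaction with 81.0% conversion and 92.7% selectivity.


Overall yield = conversion (%) * selectivity (%) / 100
Conversion = 81.0%, Selectivity = 92.7%
Y = 81.0 * 92.7 / 100
= 75.087 %

75.087 %


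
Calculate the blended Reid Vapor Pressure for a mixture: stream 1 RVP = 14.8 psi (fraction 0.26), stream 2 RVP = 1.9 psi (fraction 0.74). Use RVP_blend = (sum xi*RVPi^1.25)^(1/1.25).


Chevron index: RVP_blend = (sum xi*RVPi^1.25)^(1/1.25)
RVP^1.25 terms: 0.26 * 14.8^1.25 + 0.74 * 1.9^1.25 = 9.19818
RVP_blend = 9.19818^(1/1.25) = 5.901

5.901 psi


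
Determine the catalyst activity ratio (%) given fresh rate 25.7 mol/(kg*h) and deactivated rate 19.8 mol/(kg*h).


Activity (%) = (rate_used / rate_fresh) * 100
rate_used = 19.8, rate_fresh = 25.7
= (19.8 / 25.7) * 100
= 0.7704 * 100 = 77.04

77.04 %


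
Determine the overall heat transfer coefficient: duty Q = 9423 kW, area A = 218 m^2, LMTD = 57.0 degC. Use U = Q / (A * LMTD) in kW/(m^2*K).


From Q = U*A*LMTD, U = Q / (A * LMTD)
U = 9423 / (218 * 57.0) = 9423 / 12426 = 0.7583

0.7583 kW/(m^2*K)


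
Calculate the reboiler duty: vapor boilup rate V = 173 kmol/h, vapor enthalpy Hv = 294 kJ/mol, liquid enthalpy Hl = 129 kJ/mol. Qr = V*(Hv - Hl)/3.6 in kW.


Qr = 173 * (294 - 129) / 3.6 = 173 * 165 / 3.6 = 7929

7929 kW


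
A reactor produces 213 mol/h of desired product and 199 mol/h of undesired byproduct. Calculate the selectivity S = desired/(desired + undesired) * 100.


Selectivity = desired / (desired + undesired) * 100
Total products = 213 + 199 = 412 mol/h
S = 213 / 412 * 100
= 0.5170 * 100
= 51.70 %

51.70 %


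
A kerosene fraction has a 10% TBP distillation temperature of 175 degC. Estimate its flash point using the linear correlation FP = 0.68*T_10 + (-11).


FP = 0.68 * 175 + (-11) = 108

108 degC


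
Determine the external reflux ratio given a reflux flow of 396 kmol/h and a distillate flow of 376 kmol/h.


Reflux ratio definition: R = L / D (liquid returned / distillate withdrawn)
L = 396 kmol/h, D = 376 kmol/h
R = 396 / 376 = 1.053

1.053


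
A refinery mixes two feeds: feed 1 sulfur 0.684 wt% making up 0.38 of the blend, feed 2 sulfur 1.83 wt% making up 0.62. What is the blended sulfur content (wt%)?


Linear sulfur blending: S_blend = x1*S1 + x2*S2
Contribution 1: 0.38 * 0.684 = 0.25992 wt%
Contribution 2: 0.62 * 1.83 = 1.1346 wt%
S_blend = 0.25992 + 1.1346 = 1.39452

1.39452 wt%


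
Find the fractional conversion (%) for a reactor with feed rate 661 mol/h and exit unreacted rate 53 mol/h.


X = (F_in - F_out) / F_in * 100
Moles reacted = 661 - 53 = 608
X = 608 / 661 * 100
= 0.9198 * 100
= 91.98 %

91.98 %


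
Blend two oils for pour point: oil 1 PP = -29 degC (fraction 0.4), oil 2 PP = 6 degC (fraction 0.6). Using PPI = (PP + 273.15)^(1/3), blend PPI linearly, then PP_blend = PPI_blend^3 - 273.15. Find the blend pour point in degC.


PPI_1 = (-29 + 273.15)^(1/3) = 6.25008
PPI_2 = (6 + 273.15)^(1/3) = 6.535506
PPI_blend = 0.4 * 6.25008 + 0.6 * 6.535506 = 6.421336
PP_blend = 6.421336^3 - 273.15 = 264.7745 - 273.15 = -8.38

-8.38 degC


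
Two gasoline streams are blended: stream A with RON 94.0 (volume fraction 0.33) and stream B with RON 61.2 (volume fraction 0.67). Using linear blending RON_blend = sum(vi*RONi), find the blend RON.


Linear blending: RON_blend = sum(vi * RONi)
Contribution 1: 0.33 * 94.0 = 31.02
Contribution 2: 0.67 * 61.2 = 41.004
RON_blend = 31.02 + 41.004 = 72.024

72.024


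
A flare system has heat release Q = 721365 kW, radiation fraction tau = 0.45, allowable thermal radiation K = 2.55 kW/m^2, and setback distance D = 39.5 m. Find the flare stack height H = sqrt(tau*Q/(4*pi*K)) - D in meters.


tau*Q/(4*pi*K) = 0.45 * 721365 / (4 * pi * 2.55) = 10130.2
sqrt(10130.2) = 100.649
H = 100.649 - 39.5 = 61.15

61.15 m


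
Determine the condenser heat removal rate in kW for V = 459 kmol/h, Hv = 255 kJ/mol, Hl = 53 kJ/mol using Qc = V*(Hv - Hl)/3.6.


Qc = 459 * (255 - 53) / 3.6 = 459 * 202 / 3.6 = 25760

25760 kW


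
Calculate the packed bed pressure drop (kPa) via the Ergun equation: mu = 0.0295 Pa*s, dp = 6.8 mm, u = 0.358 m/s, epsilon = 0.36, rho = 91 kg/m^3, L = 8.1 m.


dp = 6.8 mm = 0.0068 m
Viscous term = 150*0.0295*0.358*(1-0.36)^2 / (0.0068^2*0.36^3) = 300768
Inertial term = 1.75*91*0.358^2*(1-0.36) / (0.0068*0.36^3) = 41172.7
dP/L = 300768 + 41172.7 = 341941 Pa/m
dP = 341941 * 8.1 / 1000 = 2770 kPa

2770 kPa


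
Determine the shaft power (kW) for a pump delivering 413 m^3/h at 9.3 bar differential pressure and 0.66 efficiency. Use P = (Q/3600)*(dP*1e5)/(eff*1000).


Q = 413 / 3600 = 0.114722 m^3/s
P = 0.114722 * (9.3 * 1e5) / 0.66 / 1000 = 161.7

161.7 kW


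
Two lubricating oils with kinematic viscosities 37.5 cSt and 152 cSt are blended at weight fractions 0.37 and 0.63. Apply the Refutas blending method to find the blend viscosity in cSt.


Refutas method: VBN_i = 14.534*ln(ln(visc_i + 0.8)) + 10.975, blended linearly by mass fraction; since VBN is linear in VBI_i = ln(ln(visc_i + 0.8)) and the fractions sum to 1, blend VBI directly: visc = exp(exp(VBI_blend)) - 0.8
VBI_1 = ln(ln(37.5 + 0.8)) = 1.29348
VBI_2 = ln(ln(152 + 0.8)) = 1.61525
VBI_blend = 0.37 * 1.29348 + 0.63 * 1.61525 = 1.4962
visc_blend = exp(exp(1.4962)) - 0.8 = 86.09

86.09 cSt


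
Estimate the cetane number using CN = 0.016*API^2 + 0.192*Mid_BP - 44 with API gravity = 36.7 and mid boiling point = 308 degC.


CN = 0.016 * 36.7^2 + 0.192 * 308 - 44
CN = 21.55024 + 59.136 - 44 = 36.68624

36.68624


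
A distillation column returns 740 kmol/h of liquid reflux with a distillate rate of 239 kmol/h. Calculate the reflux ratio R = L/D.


Reflux ratio definition: R = L / D (liquid returned / distillate withdrawn)
L = 740 kmol/h, D = 239 kmol/h
R = 740 / 239 = 3.096

3.096


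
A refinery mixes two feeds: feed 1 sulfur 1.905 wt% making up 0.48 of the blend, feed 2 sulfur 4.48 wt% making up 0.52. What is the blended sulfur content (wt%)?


Linear sulfur blending: S_blend = x1*S1 + x2*S2
Contribution 1: 0.48 * 1.905 = 0.9144 wt%
Contribution 2: 0.52 * 4.48 = 2.3296 wt%
S_blend = 0.9144 + 2.3296 = 3.244

3.244 wt%


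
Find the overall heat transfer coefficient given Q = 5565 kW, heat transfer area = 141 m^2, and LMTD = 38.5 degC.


From Q = U*A*LMTD, U = Q / (A * LMTD)
U = 5565 / (141 * 38.5) = 5565 / 5428.5 = 1.025

1.025 kW/(m^2*K)


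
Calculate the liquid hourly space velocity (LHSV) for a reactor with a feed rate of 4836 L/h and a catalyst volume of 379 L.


LHSV = volumetric feed rate / catalyst volume
= 4836 L/h / 379 L
= 12.76 h^-1

12.76 h^-1


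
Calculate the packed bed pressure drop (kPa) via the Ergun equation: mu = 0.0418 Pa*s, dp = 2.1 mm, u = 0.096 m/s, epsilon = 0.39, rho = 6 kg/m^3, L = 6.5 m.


dp = 2.1 mm = 0.0021 m
Viscous term = 150*0.0418*0.096*(1-0.39)^2 / (0.0021^2*0.39^3) = 856182
Inertial term = 1.75*6*0.096^2*(1-0.39) / (0.0021*0.39^3) = 473.858
dP/L = 856182 + 473.858 = 856656 Pa/m
dP = 856656 * 6.5 / 1000 = 5568 kPa

5568 kPa


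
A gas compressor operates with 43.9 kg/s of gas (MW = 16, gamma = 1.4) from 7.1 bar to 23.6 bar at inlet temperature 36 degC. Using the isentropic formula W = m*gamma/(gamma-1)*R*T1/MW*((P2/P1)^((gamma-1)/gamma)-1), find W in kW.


Isentropic work: W = m*(gamma/(gamma-1))*(R*T1/MW)*((P2/P1)^((gamma-1)/gamma) - 1)
T1 = 36 + 273.15 = 309.15 K
Pressure ratio = 23.6 / 7.1 = 3.32394
Exponent = (1.4 - 1)/1.4 = 0.285714
(P2/P1)^exp - 1 = 3.32394^0.285714 - 1 = 0.40943
W = 43.9 * 1.4 / 0.4 * 8.314 * 309.15 / 16 * 0.40943 = 10110

10110 kW


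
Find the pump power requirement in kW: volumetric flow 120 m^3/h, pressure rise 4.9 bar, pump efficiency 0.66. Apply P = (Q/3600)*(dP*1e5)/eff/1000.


Q = 120 / 3600 = 0.0333333 m^3/s
P = 0.0333333 * (4.9 * 1e5) / 0.66 / 1000 = 24.75

24.75 kW


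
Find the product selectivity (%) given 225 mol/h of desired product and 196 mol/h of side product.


Selectivity = desired / (desired + undesired) * 100
Total products = 225 + 196 = 421 mol/h
S = 225 / 421 * 100
= 0.5344 * 100
= 53.44 %

53.44 %


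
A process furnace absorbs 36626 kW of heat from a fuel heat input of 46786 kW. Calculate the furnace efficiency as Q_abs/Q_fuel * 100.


Furnace efficiency = Q_absorbed / Q_fuel * 100
= 36626 / 46786 * 100 = 78.28

78.28 %


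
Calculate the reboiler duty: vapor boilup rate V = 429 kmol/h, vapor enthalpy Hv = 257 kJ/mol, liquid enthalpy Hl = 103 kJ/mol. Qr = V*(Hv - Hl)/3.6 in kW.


Qr = 429 * (257 - 103) / 3.6 = 429 * 154 / 3.6 = 18350

18350 kW


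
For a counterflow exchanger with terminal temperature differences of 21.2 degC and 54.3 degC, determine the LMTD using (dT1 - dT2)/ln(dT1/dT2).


LMTD = (dT1 - dT2) / ln(dT1/dT2)
= (21.2 - 54.3) / ln(21.2 / 54.3) = -33.1 / -0.940523 = 35.19

35.19 degC


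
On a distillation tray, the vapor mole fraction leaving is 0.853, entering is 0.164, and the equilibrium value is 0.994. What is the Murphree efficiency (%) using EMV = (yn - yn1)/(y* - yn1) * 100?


Murphree vapor efficiency: EMV = (y_n - y_(n-1)) / (y*_n - y_(n-1)) * 100
EMV = (0.853 - 0.164) / (0.994 - 0.164) * 100 = 0.689 / 0.83 * 100 = 83.01

83.01 %


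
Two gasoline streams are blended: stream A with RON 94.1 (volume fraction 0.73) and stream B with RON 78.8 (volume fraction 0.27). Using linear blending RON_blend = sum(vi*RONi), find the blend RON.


Linear blending: RON_blend = sum(vi * RONi)
Contribution 1: 0.73 * 94.1 = 68.693
Contribution 2: 0.27 * 78.8 = 21.276
RON_blend = 68.693 + 21.276 = 89.969

89.969


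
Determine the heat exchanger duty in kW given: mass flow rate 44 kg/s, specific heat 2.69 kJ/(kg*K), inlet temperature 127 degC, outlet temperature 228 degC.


Q = m_dot * cp * delta_T
delta_T = 228 - 127 = 101 K
Q = 44 * 2.69 * 101
= 118.36 * 101
= 11954.36 kW

11954.36 kW


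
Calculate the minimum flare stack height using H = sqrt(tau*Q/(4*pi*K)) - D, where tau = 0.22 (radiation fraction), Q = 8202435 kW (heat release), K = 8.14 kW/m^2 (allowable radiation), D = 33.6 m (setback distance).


tau*Q/(4*pi*K) = 0.22 * 8202435 / (4 * pi * 8.14) = 17641.3
sqrt(17641.3) = 132.821
H = 132.821 - 33.6 = 99.22

99.22 m


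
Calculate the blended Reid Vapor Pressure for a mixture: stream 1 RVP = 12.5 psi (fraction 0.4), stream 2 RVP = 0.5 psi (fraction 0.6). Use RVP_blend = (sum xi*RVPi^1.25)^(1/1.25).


Chevron index: RVP_blend = (sum xi*RVPi^1.25)^(1/1.25)
RVP^1.25 terms: 0.4 * 12.5^1.25 + 0.6 * 0.5^1.25 = 9.65378
RVP_blend = 9.65378^(1/1.25) = 6.134

6.134 psi


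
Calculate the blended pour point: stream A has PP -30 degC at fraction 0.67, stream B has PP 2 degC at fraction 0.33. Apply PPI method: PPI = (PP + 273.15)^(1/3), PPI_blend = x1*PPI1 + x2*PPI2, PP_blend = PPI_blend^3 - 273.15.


PPI_1 = (-30 + 273.15)^(1/3) = 6.241535
PPI_2 = (2 + 273.15)^(1/3) = 6.504139
PPI_blend = 0.67 * 6.241535 + 0.33 * 6.504139 = 6.328194
PP_blend = 6.328194^3 - 273.15 = 253.4191 - 273.15 = -19.73

-19.73 degC


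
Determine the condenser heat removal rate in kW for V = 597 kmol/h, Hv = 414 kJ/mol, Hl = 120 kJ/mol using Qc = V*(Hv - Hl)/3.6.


Qc = 597 * (414 - 120) / 3.6 = 597 * 294 / 3.6 = 48760

48760 kW


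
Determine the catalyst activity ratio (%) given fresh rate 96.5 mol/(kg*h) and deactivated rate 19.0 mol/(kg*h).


Activity (%) = (rate_used / rate_fresh) * 100
rate_used = 19.0, rate_fresh = 96.5
= (19.0 / 96.5) * 100
= 0.1969 * 100 = 19.69

19.69 %


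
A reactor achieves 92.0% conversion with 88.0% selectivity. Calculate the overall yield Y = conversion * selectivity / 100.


Overall yield = conversion (%) * selectivity (%) / 100
Conversion = 92.0%, Selectivity = 88.0%
Y = 92.0 * 88.0 / 100
= 80.96 %

80.96 %


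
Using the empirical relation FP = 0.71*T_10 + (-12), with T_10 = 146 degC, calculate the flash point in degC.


FP = 0.71 * 146 + (-12) = 91.66

91.66 degC


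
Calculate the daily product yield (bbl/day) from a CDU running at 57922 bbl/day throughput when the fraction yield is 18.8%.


Crude throughput = 57922 bbl/day
Fraction yield = 18.8%
yield = throughput * fraction / 100
yield = 57922 * 18.8 / 100 = 10889.336

10889.336 bbl/day


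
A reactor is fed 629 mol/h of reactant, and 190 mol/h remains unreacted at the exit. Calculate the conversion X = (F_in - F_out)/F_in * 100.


X = (F_in - F_out) / F_in * 100
Moles reacted = 629 - 190 = 439
X = 439 / 629 * 100
= 0.6979 * 100
= 69.79 %

69.79 %


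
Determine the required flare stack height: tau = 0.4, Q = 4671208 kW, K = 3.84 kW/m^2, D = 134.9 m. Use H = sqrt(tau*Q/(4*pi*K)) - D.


tau*Q/(4*pi*K) = 0.4 * 4671208 / (4 * pi * 3.84) = 38721.1
sqrt(38721.1) = 196.777
H = 196.777 - 134.9 = 61.88

61.88 m


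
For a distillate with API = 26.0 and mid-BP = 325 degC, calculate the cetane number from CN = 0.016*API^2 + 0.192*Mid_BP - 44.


CN = 0.016 * 26.0^2 + 0.192 * 325 - 44
CN = 10.816 + 62.4 - 44 = 29.216

29.216


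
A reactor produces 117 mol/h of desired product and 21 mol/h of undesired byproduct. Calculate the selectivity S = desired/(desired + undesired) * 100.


Selectivity = desired / (desired + undesired) * 100
Total products = 117 + 21 = 138 mol/h
S = 117 / 138 * 100
= 0.8478 * 100
= 84.78 %

84.78 %


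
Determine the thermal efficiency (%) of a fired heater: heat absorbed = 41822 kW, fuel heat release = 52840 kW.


Furnace efficiency = Q_absorbed / Q_fuel * 100
= 41822 / 52840 * 100 = 79.15

79.15 %


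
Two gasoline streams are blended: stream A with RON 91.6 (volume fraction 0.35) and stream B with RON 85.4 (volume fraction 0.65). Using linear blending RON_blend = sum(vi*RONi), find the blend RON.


Linear blending: RON_blend = sum(vi * RONi)
Contribution 1: 0.35 * 91.6 = 32.06
Contribution 2: 0.65 * 85.4 = 55.51
RON_blend = 32.06 + 55.51 = 87.57

87.57


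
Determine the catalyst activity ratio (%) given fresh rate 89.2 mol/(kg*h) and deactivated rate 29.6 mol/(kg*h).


Activity (%) = (rate_used / rate_fresh) * 100
rate_used = 29.6, rate_fresh = 89.2
= (29.6 / 89.2) * 100
= 0.3318 * 100 = 33.18

33.18 %


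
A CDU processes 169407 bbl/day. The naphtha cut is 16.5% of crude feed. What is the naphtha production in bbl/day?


Crude throughput = 169407 bbl/day
Fraction yield = 16.5%
yield = throughput * fraction / 100
yield = 169407 * 16.5 / 100 = 27952.155

27952.155 bbl/day


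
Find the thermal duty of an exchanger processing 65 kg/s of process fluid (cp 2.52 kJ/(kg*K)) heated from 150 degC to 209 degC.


Q = m_dot * cp * delta_T
delta_T = 209 - 150 = 59 K
Q = 65 * 2.52 * 59
= 163.8 * 59
= 9664.2 kW

9664.2 kW


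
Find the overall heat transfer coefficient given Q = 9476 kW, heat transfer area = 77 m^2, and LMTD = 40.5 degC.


From Q = U*A*LMTD, U = Q / (A * LMTD)
U = 9476 / (77 * 40.5) = 9476 / 3118.5 = 3.039

3.039 kW/(m^2*K)


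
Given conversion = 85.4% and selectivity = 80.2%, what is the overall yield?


Overall yield = conversion (%) * selectivity (%) / 100
Conversion = 85.4%, Selectivity = 80.2%
Y = 85.4 * 80.2 / 100
= 68.4908 %

68.4908 %


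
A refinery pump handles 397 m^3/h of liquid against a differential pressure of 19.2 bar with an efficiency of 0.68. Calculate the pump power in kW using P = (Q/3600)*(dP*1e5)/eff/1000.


Q = 397 / 3600 = 0.110278 m^3/s
P = 0.110278 * (19.2 * 1e5) / 0.68 / 1000 = 311.4

311.4 kW
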